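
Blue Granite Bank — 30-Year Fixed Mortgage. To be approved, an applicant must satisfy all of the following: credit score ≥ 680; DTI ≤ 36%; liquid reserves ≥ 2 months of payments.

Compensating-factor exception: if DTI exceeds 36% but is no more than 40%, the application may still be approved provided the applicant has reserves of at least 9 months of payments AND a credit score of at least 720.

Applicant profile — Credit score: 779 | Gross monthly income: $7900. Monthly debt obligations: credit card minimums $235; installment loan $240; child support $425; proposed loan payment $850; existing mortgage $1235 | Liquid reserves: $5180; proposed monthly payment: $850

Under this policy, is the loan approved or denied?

Credit score 779 ≥ 680 (meets base)
Total debts = (235 + 240 + 425 + 850 + 1,235) = 2,985. DTI = 2,985/7,900 = 37.8% > 36% — standard DTI limit exceeded.
Reserves = 5,180/850 = 6.1 months ≥ 2
37.8% falls in the override range (36%–40%), so the compensating-factor test applies.
Override check — reserves: 6.1 mo (short of 9); score: 779 (ok).
Override conditions not both satisfied; exception does not apply.

Denied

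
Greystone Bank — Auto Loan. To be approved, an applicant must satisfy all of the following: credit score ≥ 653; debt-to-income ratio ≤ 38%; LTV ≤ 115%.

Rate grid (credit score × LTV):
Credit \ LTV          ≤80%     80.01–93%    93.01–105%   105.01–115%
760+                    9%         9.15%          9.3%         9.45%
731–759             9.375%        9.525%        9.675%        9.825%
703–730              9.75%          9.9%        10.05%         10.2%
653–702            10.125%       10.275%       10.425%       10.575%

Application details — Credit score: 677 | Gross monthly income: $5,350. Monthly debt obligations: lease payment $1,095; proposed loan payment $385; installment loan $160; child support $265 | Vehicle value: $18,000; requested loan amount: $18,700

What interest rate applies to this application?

Credit score 677 ≥ 653; Total monthly debts = (1,095 + 385 + 160 + 265) = 1,905. DTI = 1,905/5,350 = 35.6% ≤ 38%
LTV = 18,700/18,000 = 103.9% ≤ 115%
Score 677 is in the 653–702 band; LTV 103.9% is in the 93.01–105% band → 10.425%.

10.425%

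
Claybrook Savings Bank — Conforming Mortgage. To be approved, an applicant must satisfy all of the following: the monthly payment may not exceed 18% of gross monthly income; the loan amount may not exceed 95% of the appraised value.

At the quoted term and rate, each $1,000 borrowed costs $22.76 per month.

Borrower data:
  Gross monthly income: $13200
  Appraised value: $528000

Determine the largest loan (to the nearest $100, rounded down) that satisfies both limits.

Payment cap: 18% × $13,200 = $2,376/month.
At $22.76 per $1,000, that supports 2,376/22.76 × 1,000 ≈ $104,393 → $104,300.
LTV cap: 95% × $528,000 = $501,600 → $501,600.
Binding constraint: payment-to-income.

$104,300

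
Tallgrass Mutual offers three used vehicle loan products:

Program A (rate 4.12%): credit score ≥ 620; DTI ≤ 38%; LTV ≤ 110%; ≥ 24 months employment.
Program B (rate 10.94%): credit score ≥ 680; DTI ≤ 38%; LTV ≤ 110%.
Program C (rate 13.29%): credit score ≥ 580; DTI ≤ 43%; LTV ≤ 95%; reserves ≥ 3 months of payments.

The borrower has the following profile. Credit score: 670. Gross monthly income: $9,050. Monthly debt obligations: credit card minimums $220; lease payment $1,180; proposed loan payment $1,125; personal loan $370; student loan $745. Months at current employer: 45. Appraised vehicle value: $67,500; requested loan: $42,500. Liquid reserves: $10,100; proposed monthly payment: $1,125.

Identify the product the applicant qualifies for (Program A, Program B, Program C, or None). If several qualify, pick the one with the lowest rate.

Total debts = (220 + 1,180 + 1,125 + 370 + 745) = 3,640; DTI = 3,640/9,050 = 40.2%.
LTV = 42,500/67,500 = 63%.
Reserves = 10,100/1,125 = 9.0 months.
Program A: score 670 ≥ 620; DTI 40.2% > 38%; LTV 63% ≤ 110%; employment 45 ≥ 24 mo → does not qualify.
Program B: score 670 < 680; DTI 40.2% > 38%; LTV 63% ≤ 110% → does not qualify.
Program C: score 670 ≥ 580; DTI 40.2% ≤ 43%; LTV 63% ≤ 95%; reserves 9.0 ≥ 3 mo → qualifies.

Program C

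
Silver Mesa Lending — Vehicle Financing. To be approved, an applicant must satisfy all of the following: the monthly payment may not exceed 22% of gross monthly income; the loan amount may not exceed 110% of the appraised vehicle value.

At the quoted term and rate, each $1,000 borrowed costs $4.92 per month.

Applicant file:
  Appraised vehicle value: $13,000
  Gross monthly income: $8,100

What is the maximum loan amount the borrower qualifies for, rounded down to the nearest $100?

$14,300

Payment cap: 22% × $8,100 = $1,782/month.
At $4.92 per $1,000, that supports 1,782/4.92 × 1,000 ≈ $362,195 → $362,100.
LTV cap: 110% × $13,000 = $14,300 → $14,300.
Binding constraint: loan-to-value.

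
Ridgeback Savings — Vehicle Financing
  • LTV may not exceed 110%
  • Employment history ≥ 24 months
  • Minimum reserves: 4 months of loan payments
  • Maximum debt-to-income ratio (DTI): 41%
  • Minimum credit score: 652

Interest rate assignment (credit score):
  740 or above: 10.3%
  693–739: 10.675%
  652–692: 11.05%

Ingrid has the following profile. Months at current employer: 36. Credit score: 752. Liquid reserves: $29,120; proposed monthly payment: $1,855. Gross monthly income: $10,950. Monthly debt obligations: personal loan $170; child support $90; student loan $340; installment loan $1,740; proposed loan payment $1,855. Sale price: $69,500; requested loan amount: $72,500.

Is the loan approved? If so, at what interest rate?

Credit score 752 ≥ 652 (meets minimum)
Total monthly debts = (170 + 90 + 340 + 1,740 + 1,855) = 4,195. DTI = 4,195/10,950 = 38.3% ≤ 41%
LTV: 72,500 ÷ 69,500 = 104.3%, within 110% cap
Employment 36 ≥ 24 months
Liquid reserves cover 29,120/1,855 = 15.7 months — ≥ 4 required
All requirements met. Score 752 falls in the 740 or above tier → 10.3%.

Approved at 10.3%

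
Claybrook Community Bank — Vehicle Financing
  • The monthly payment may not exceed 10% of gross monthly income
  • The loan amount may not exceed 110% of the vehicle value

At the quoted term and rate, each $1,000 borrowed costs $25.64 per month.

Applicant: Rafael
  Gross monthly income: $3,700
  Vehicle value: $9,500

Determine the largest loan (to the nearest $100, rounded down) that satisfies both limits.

Payment cap: 10% × $3,700 = $370/month.
At $25.64 per $1,000, that supports 370/25.64 × 1,000 ≈ $14,430 → $14,400.
LTV cap: 110% × $9,500 = $10,450 → $10,400.
Binding constraint: loan-to-value.

$10,400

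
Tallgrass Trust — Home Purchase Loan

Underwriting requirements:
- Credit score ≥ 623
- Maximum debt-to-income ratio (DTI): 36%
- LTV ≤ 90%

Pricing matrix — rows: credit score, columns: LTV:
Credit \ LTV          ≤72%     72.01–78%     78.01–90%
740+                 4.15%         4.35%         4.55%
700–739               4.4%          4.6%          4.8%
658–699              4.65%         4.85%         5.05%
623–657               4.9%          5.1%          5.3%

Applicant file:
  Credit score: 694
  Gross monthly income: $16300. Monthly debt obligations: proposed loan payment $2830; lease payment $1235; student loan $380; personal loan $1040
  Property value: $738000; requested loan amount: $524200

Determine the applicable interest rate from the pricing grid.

Credit score 694 ≥ 623; Total monthly debts = (2,830 + 1,235 + 380 + 1,040) = 5,485. DTI = 5,485/16,300 = 33.7% ≤ 36%
LTV = 524,200/738,000 = 71% ≤ 90%
Score 694 is in the 658–699 band; LTV 71% is in the ≤72% band → 4.65%.

4.65%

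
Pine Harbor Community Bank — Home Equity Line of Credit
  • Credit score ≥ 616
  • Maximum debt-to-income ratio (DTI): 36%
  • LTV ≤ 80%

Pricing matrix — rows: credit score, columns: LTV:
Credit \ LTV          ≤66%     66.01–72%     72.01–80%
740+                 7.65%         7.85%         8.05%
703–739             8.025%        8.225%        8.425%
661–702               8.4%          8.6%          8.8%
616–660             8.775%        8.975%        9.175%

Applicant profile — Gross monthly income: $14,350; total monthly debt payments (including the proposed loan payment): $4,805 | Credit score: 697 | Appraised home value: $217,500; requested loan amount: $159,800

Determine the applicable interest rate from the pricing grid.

8.8%

Credit score 697 ≥ 616; DTI: 4,805 ÷ 14,350 = 33.5%, within the 36% cap
LTV: 159,800 ÷ 217,500 = 73.5%, within 80% cap
Credit 697 → row 661–702; LTV 73.5% → column 72.01–80%. Grid cell → 8.8%.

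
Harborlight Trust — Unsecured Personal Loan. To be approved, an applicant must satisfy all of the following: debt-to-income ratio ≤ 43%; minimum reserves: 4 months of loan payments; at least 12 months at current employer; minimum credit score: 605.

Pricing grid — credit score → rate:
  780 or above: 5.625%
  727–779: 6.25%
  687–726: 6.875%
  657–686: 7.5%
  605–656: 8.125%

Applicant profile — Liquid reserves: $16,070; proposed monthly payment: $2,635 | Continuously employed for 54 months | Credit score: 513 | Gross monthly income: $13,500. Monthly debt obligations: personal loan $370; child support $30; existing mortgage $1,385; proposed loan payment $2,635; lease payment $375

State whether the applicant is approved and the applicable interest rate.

Credit score 513 < 605 (below minimum)
Reserves: 16,070 ÷ 2,635 = 6.1 months (meets 4-month minimum)
Employment 54 ≥ 12 months
Total monthly debts = (370 + 30 + 1,385 + 2,635 + 375) = 4,795. DTI: 4,795 ÷ 13,500 = 35.5%, within the 43% cap
Not all requirements met → denied.

Denied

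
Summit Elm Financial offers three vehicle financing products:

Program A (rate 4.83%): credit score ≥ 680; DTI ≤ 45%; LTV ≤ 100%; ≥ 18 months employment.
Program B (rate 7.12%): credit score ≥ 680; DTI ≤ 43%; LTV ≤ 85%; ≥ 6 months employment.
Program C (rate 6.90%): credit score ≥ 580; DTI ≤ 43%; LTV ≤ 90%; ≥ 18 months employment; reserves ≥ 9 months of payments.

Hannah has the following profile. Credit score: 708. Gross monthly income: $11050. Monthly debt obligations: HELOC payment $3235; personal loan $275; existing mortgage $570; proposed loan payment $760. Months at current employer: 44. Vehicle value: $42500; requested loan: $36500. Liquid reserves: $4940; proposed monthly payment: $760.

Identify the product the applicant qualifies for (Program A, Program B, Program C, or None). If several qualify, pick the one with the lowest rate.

Total debts = (3,235 + 275 + 570 + 760) = 4,840; DTI = 4,840/11,050 = 43.8%.
LTV = 36,500/42,500 = 85.9%.
Reserves = 4,940/760 = 6.5 months.
Program A: score 708 ≥ 680; DTI 43.8% ≤ 45%; LTV 85.9% ≤ 100%; employment 44 ≥ 18 mo → qualifies.
Program B: score 708 ≥ 680; DTI 43.8% > 43%; LTV 85.9% > 85%; employment 44 ≥ 6 mo → does not qualify.
Program C: score 708 ≥ 580; DTI 43.8% > 43%; LTV 85.9% ≤ 90%; employment 44 ≥ 18 mo; reserves 6.5 < 9 mo → does not qualify.

Program A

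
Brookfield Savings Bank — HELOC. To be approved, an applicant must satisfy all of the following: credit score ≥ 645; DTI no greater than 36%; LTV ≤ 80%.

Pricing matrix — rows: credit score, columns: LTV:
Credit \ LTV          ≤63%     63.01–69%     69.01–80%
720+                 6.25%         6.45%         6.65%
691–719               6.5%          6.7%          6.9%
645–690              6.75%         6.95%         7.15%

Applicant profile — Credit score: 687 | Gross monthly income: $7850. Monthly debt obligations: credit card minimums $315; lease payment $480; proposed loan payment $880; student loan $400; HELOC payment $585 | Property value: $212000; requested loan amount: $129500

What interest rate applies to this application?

6.75%

Credit score 687 ≥ 645; Total monthly debts = (315 + 480 + 880 + 400 + 585) = 2,660. DTI = 2,660/7,850 = 33.9% ≤ 36%
Loan-to-value = 129,500/212,000 = 61.1% — pass (80% max)
Score 687 is in the 645–690 band; LTV 61.1% is in the ≤63% band → 6.75%.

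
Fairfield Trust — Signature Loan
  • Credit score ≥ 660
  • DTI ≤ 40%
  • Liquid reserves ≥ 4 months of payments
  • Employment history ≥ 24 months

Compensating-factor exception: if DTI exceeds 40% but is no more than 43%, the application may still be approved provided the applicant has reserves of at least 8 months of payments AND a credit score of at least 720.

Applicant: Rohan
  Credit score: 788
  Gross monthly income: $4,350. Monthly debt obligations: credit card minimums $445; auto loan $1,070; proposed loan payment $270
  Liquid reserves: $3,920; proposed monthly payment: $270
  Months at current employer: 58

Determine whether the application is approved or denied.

Credit score 788 ≥ 660 (meets base)
Total debts = (445 + 1,070 + 270) = 1,785. DTI: 1,785 ÷ 4,350 = 41%, over the 40% base limit.
Reserves = 3,920/270 = 14.5 months ≥ 4
Employment 58 ≥ 24 months
DTI 41% is within the 40%–43% exception band; checking compensating factors.
Reserves 14.5 ≥ 8 months; credit score 788 ≥ 720.
Both override conditions satisfied; DTI exception granted.

Approved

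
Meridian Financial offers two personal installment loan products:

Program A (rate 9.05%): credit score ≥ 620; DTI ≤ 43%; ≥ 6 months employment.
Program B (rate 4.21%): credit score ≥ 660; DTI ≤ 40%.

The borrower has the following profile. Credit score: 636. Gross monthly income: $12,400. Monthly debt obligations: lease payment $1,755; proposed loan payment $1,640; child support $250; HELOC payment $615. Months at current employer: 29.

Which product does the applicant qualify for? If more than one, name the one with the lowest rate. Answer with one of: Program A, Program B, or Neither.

Total debts = (1,755 + 1,640 + 250 + 615) = 4,260; DTI = 4,260/12,400 = 34.4%.
Program A: score 636 ≥ 620; DTI 34.4% ≤ 43%; employment 29 ≥ 6 mo → qualifies.
Program B: score 636 < 660; DTI 34.4% ≤ 40% → does not qualify.

Program A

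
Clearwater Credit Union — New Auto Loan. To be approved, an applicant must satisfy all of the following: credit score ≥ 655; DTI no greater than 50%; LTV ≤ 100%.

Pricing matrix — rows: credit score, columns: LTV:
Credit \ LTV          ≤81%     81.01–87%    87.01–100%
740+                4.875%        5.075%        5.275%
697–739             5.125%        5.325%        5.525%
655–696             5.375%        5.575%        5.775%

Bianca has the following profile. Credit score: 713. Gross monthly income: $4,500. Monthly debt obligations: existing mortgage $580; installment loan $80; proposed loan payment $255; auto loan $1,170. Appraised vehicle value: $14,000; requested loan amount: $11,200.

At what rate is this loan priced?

Credit score 713 ≥ 655; Total monthly debts = (580 + 80 + 255 + 1,170) = 2,085. Debt-to-income = 2,085/4,500 = 46.3% — meets 50% limit
LTV = 11,200/14,000 = 80% ≤ 100%
Credit 713 → row 697–739; LTV 80% → column ≤81%. Grid cell → 5.125%.

5.125%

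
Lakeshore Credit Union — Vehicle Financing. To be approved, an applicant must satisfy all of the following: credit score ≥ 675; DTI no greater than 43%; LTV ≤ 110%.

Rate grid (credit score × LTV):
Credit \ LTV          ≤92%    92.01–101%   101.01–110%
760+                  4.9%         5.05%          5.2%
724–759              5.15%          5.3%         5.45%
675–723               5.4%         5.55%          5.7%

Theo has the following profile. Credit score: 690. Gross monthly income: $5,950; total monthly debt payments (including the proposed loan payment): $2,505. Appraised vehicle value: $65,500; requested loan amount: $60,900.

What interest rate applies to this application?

Credit score 690 ≥ 675; Debt-to-income = 2,505/5,950 = 42.1% — meets 43% limit
LTV = 60,900/65,500 = 93% ≤ 110%
Score 690 is in the 675–723 band; LTV 93% is in the 92.01–101% band → 5.55%.

5.55%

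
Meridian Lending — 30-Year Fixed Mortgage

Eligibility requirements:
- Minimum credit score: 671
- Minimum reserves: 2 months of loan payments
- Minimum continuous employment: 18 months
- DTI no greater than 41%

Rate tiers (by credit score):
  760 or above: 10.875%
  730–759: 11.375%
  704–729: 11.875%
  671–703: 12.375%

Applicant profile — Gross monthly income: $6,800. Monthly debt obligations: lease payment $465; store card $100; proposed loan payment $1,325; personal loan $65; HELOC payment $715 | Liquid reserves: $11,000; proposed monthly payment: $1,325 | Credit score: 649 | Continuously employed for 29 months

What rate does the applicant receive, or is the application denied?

Credit score 649 < 671 (below minimum)
Total monthly debts = (465 + 100 + 1,325 + 65 + 715) = 2,670. DTI: 2,670 ÷ 6,800 = 39.3%, within the 41% cap
Employment 29 ≥ 18 months
Reserves = 11,000/1,325 = 8.3 months ≥ 2
Not all requirements met → denied.

Denied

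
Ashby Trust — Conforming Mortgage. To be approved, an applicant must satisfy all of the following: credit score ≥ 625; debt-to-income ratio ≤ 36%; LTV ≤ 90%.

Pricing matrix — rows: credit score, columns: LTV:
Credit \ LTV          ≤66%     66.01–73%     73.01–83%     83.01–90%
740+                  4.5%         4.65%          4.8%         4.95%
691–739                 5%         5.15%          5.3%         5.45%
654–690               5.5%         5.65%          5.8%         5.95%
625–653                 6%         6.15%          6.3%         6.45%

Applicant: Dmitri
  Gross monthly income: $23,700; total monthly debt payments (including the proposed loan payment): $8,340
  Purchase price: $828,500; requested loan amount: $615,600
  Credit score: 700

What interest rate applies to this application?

Credit score 700 ≥ 625; DTI: 8,340 ÷ 23,700 = 35.2%, within the 36% cap
LTV = 615,600/828,500 = 74.3% ≤ 90%
Credit 700 → row 691–739; LTV 74.3% → column 73.01–83%. Grid cell → 5.3%.

5.3%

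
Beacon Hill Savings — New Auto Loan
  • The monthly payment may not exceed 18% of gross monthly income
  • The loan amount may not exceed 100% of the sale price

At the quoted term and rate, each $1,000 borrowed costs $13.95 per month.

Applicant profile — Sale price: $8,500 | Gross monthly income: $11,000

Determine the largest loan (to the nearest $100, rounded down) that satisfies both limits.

Payment cap: 18% × $11,000 = $1,980/month.
At $13.95 per $1,000, that supports 1,980/13.95 × 1,000 ≈ $141,935 → $141,900.
LTV cap: 100% × $8,500 = $8,500 → $8,500.
Binding constraint: loan-to-value.

$8,500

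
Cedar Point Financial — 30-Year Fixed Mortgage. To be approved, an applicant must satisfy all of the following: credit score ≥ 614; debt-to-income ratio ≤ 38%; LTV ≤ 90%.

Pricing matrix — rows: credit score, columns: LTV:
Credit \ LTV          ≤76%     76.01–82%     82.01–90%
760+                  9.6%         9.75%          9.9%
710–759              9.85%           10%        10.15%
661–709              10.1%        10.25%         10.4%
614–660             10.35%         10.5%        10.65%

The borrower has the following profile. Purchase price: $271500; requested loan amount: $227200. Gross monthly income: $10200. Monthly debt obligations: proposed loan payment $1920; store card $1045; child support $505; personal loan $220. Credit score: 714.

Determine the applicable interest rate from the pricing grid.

10.15%

Credit score 714 ≥ 614; Total monthly debts = (1,920 + 1,045 + 505 + 220) = 3,690. DTI: 3,690 ÷ 10,200 = 36.2%, within the 38% cap
LTV: 227,200 ÷ 271,500 = 83.7%, within 90% cap
Row: 714 falls in 710–759. Column: 83.7% falls in 82.01–90%. Rate = 10.15%.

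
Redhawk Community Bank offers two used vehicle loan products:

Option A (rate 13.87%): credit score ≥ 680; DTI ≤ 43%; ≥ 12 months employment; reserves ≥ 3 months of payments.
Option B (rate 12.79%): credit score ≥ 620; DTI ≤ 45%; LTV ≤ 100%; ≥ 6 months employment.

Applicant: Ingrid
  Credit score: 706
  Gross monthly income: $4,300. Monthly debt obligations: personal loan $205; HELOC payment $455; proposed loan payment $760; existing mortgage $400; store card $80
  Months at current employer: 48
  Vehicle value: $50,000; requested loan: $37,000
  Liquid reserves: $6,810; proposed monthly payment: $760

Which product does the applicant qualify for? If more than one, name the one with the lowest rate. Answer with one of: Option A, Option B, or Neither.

Total debts = (205 + 455 + 760 + 400 + 80) = 1,900; DTI = 1,900/4,300 = 44.2%.
LTV = 37,000/50,000 = 74%.
Reserves = 6,810/760 = 9.0 months.
Option A: score 706 ≥ 680; DTI 44.2% > 43%; employment 48 ≥ 12 mo; reserves 9.0 ≥ 3 mo → does not qualify.
Option B: score 706 ≥ 620; DTI 44.2% ≤ 45%; LTV 74% ≤ 100%; employment 48 ≥ 6 mo → qualifies.

Option B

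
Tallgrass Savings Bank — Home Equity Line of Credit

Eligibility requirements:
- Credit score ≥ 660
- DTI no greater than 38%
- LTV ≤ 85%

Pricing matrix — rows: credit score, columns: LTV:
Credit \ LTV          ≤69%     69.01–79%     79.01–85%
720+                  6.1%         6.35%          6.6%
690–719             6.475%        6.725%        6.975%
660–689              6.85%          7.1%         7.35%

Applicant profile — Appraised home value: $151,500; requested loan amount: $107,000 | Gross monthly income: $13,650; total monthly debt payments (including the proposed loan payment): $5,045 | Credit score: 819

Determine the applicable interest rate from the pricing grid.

Credit score 819 ≥ 660; Debt-to-income = 5,045/13,650 = 37% — meets 38% limit
Loan-to-value = 107,000/151,500 = 70.6% — pass (85% max)
Score 819 is in the 720+ band; LTV 70.6% is in the 69.01–79% band → 6.35%.

6.35%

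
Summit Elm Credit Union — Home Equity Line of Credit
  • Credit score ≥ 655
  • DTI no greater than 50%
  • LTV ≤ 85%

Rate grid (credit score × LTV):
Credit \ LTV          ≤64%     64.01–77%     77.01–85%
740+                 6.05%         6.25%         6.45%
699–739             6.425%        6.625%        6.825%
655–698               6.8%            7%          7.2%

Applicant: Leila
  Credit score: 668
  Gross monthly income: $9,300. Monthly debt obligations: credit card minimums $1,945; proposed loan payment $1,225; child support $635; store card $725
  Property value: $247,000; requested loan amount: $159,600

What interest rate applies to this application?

Credit score 668 ≥ 655; Total monthly debts = (1,945 + 1,225 + 635 + 725) = 4,530. Debt-to-income = 4,530/9,300 = 48.7% — meets 50% limit
LTV: 159,600 ÷ 247,000 = 64.6%, within 85% cap
Row: 668 falls in 655–698. Column: 64.6% falls in 64.01–77%. Rate = 7%.

7%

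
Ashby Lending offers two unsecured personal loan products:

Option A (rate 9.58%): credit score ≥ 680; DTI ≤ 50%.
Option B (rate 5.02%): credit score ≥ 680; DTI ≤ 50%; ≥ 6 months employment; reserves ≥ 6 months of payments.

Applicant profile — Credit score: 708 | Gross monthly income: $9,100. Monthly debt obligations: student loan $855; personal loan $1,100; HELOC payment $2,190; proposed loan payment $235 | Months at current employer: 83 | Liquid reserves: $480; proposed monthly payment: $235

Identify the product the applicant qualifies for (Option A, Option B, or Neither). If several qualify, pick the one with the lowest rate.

Option A

Total debts = (855 + 1,100 + 2,190 + 235) = 4,380; DTI = 4,380/9,100 = 48.1%.
Reserves = 480/235 = 2.0 months.
Option A: score 708 ≥ 680; DTI 48.1% ≤ 50% → qualifies.
Option B: score 708 ≥ 680; DTI 48.1% ≤ 50%; employment 83 ≥ 6 mo; reserves 2.0 < 6 mo → does not qualify.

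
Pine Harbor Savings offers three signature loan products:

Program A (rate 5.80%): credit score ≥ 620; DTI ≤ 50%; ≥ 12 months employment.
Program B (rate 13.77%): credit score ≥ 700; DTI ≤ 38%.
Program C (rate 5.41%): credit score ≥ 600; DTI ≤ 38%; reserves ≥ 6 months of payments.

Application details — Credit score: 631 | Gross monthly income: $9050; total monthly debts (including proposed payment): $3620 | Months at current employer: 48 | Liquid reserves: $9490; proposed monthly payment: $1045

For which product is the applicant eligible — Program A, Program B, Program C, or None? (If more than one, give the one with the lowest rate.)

DTI = 3,620/9,050 = 40%.
Reserves = 9,490/1,045 = 9.1 months.
Program A: score 631 ≥ 620; DTI 40% ≤ 50%; employment 48 ≥ 12 mo → qualifies.
Program B: score 631 < 700; DTI 40% > 38% → does not qualify.
Program C: score 631 ≥ 600; DTI 40% > 38%; reserves 9.1 ≥ 6 mo → does not qualify.

Program A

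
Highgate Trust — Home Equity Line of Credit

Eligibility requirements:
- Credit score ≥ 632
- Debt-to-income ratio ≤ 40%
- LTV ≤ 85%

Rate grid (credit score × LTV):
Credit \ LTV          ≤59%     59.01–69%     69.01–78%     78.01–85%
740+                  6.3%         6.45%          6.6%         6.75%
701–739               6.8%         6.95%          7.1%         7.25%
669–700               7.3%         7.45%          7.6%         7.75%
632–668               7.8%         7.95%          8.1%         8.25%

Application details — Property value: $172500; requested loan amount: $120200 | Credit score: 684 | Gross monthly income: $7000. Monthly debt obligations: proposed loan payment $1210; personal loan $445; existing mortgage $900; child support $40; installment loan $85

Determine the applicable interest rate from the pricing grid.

Credit score 684 ≥ 632; Total monthly debts = (1,210 + 445 + 900 + 40 + 85) = 2,680. DTI: 2,680 ÷ 7,000 = 38.3%, within the 40% cap
LTV = 120,200/172,500 = 69.7% ≤ 85%
Credit 684 → row 669–700; LTV 69.7% → column 69.01–78%. Grid cell → 7.6%.

7.6%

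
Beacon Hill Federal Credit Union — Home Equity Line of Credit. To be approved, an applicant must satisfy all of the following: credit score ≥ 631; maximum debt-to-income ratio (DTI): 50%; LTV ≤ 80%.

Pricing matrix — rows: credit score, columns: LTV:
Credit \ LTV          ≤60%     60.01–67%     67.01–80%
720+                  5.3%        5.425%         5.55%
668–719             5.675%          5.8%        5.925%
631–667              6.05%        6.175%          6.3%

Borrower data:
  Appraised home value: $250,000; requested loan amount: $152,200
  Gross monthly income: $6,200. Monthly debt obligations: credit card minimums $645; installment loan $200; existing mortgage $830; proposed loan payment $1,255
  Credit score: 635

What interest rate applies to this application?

6.175%

Credit score 635 ≥ 631; Total monthly debts = (645 + 200 + 830 + 1,255) = 2,930. Debt-to-income = 2,930/6,200 = 47.3% — meets 50% limit
LTV = 152,200/250,000 = 60.9% ≤ 80%
Score 635 is in the 631–667 band; LTV 60.9% is in the 60.01–67% band → 6.175%.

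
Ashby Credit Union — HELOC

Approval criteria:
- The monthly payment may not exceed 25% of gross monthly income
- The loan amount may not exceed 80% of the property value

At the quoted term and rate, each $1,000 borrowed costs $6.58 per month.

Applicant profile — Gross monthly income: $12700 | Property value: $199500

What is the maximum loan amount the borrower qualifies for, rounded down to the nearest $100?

Payment cap: 25% × $12,700 = $3,175/month.
At $6.58 per $1,000, that supports 3,175/6.58 × 1,000 ≈ $482,522 → $482,500.
LTV cap: 80% × $199,500 = $159,600 → $159,600.
Binding constraint: loan-to-value.

$159,600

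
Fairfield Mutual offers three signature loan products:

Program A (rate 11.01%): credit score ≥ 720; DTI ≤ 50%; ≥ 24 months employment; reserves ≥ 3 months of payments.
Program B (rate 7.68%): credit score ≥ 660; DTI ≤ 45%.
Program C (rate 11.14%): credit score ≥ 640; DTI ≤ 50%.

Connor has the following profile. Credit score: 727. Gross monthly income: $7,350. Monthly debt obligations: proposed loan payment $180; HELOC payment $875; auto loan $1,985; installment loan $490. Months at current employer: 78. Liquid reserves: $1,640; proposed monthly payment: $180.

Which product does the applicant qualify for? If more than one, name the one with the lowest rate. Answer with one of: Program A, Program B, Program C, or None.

Total debts = (180 + 875 + 1,985 + 490) = 3,530; DTI = 3,530/7,350 = 48%.
Reserves = 1,640/180 = 9.1 months.
Program A: score 727 ≥ 720; DTI 48% ≤ 50%; employment 78 ≥ 24 mo; reserves 9.1 ≥ 3 mo → qualifies.
Program B: score 727 ≥ 660; DTI 48% > 45% → does not qualify.
Program C: score 727 ≥ 640; DTI 48% ≤ 50% → qualifies.
Qualifying: Program A, Program C. Lowest rate is 11.01% → Program A.

Program A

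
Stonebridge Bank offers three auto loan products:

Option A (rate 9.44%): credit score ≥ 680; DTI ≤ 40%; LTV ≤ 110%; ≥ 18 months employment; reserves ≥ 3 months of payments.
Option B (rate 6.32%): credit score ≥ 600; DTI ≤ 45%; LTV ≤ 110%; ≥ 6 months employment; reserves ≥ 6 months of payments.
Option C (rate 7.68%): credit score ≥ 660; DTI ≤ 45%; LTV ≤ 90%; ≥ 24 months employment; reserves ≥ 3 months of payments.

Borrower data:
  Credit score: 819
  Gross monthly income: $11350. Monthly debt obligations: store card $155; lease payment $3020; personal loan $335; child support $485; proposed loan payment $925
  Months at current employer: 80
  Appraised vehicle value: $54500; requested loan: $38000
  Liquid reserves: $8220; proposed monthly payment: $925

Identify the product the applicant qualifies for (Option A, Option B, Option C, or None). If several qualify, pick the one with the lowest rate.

Option B

Total debts = (155 + 3,020 + 335 + 485 + 925) = 4,920; DTI = 4,920/11,350 = 43.3%.
LTV = 38,000/54,500 = 69.7%.
Reserves = 8,220/925 = 8.9 months.
Option A: score 819 ≥ 680; DTI 43.3% > 40%; LTV 69.7% ≤ 110%; employment 80 ≥ 18 mo; reserves 8.9 ≥ 3 mo → does not qualify.
Option B: score 819 ≥ 600; DTI 43.3% ≤ 45%; LTV 69.7% ≤ 110%; employment 80 ≥ 6 mo; reserves 8.9 ≥ 6 mo → qualifies.
Option C: score 819 ≥ 660; DTI 43.3% ≤ 45%; LTV 69.7% ≤ 90%; employment 80 ≥ 24 mo; reserves 8.9 ≥ 3 mo → qualifies.
Qualifying: Option B, Option C. Lowest rate is 6.32% → Option B.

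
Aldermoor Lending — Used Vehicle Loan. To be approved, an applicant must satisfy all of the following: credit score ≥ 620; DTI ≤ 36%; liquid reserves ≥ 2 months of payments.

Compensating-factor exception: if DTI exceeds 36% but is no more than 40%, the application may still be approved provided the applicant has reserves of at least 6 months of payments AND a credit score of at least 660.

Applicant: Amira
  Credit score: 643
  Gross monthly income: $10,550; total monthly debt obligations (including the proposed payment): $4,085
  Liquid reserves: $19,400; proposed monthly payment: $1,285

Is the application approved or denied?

Denied

Credit score 643 ≥ 620 (meets base)
DTI: 4,085 ÷ 10,550 = 38.7%, over the 36% base limit.
Reserves = 19,400/1,285 = 15.1 months ≥ 2
38.7% falls in the override range (36%–40%), so the compensating-factor test applies.
Reserves 15.1 ≥ 6 months; credit score 643 < 660.
Override conditions not both satisfied; exception does not apply.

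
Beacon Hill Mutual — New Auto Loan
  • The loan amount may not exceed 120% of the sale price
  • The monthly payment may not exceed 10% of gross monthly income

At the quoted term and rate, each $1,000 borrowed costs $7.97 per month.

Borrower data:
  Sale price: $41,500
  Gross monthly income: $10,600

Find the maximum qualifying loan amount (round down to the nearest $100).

Payment cap: 10% × $10,600 = $1,060/month.
At $7.97 per $1,000, that supports 1,060/7.97 × 1,000 ≈ $132,998 → $132,900.
LTV cap: 120% × $41,500 = $49,800 → $49,800.
Binding constraint: loan-to-value.

$49,800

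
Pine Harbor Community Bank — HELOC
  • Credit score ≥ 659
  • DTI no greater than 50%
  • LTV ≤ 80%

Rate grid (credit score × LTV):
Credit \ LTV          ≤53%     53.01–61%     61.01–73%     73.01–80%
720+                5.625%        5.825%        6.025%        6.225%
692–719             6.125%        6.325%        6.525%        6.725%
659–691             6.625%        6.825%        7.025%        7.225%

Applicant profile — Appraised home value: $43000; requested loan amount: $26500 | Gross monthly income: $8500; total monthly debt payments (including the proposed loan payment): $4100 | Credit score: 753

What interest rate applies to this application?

Credit score 753 ≥ 659; Debt-to-income = 4,100/8,500 = 48.2% — meets 50% limit
LTV = 26,500/43,000 = 61.6% ≤ 80%
Score 753 is in the 720+ band; LTV 61.6% is in the 61.01–73% band → 6.025%.

6.025%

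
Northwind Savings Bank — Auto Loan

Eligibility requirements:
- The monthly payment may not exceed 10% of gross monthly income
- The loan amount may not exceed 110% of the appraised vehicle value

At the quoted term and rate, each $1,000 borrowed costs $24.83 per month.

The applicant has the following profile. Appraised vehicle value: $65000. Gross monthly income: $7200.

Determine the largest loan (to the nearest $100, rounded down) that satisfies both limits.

Payment cap: 10% × $7,200 = $720/month.
At $24.83 per $1,000, that supports 720/24.83 × 1,000 ≈ $28,997 → $28,900.
LTV cap: 110% × $65,000 = $71,500 → $71,500.
Binding constraint: payment-to-income.

$28,900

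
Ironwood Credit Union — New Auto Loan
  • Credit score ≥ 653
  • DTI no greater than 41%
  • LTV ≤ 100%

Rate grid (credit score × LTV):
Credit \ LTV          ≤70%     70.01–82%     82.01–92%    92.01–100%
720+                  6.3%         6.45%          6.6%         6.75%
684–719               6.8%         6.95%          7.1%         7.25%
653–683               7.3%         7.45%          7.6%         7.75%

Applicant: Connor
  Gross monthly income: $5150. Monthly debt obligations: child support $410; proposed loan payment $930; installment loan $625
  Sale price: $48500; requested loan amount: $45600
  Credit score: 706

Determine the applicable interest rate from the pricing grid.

Credit score 706 ≥ 653; Total monthly debts = (410 + 930 + 625) = 1,965. DTI = 1,965/5,150 = 38.2% ≤ 41%
Loan-to-value = 45,600/48,500 = 94% — pass (100% max)
Row: 706 falls in 684–719. Column: 94% falls in 92.01–100%. Rate = 7.25%.

7.25%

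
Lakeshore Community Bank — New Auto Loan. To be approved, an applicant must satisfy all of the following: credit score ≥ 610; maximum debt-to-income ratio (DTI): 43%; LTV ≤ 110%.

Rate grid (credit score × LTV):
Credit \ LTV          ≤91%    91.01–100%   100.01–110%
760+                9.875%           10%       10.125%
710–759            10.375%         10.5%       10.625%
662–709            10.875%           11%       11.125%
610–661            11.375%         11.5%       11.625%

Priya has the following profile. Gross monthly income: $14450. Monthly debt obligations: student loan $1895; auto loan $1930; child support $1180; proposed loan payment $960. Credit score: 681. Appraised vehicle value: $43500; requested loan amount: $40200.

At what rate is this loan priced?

Credit score 681 ≥ 610; Total monthly debts = (1,895 + 1,930 + 1,180 + 960) = 5,965. Debt-to-income = 5,965/14,450 = 41.3% — meets 43% limit
LTV: 40,200 ÷ 43,500 = 92.4%, within 110% cap
Score 681 is in the 662–709 band; LTV 92.4% is in the 91.01–100% band → 11%.

11%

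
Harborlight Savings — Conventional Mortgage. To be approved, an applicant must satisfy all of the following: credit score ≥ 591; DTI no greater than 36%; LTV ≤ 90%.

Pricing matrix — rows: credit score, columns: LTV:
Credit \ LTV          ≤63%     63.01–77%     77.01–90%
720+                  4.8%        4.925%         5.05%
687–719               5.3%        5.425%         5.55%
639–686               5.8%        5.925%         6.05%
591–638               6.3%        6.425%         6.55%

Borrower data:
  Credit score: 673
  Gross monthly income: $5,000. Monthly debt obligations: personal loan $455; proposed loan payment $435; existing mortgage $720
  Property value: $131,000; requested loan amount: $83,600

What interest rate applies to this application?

Credit score 673 ≥ 591; Total monthly debts = (455 + 435 + 720) = 1,610. Debt-to-income = 1,610/5,000 = 32.2% — meets 36% limit
LTV: 83,600 ÷ 131,000 = 63.8%, within 90% cap
Score 673 is in the 639–686 band; LTV 63.8% is in the 63.01–77% band → 5.925%.

5.925%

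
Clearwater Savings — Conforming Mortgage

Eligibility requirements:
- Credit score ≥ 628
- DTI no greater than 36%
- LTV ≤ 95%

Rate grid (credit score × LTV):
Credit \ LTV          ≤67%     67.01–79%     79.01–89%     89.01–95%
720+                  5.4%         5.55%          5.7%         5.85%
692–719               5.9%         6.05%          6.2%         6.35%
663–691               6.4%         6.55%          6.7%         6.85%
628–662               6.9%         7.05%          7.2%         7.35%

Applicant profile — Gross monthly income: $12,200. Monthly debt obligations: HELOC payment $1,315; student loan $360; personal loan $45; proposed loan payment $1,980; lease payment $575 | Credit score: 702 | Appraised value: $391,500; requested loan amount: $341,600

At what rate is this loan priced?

6.2%

Credit score 702 ≥ 628; Total monthly debts = (1,315 + 360 + 45 + 1,980 + 575) = 4,275. DTI: 4,275 ÷ 12,200 = 35%, within the 36% cap
LTV = 341,600/391,500 = 87.3% ≤ 95%
Score 702 is in the 692–719 band; LTV 87.3% is in the 79.01–89% band → 6.2%.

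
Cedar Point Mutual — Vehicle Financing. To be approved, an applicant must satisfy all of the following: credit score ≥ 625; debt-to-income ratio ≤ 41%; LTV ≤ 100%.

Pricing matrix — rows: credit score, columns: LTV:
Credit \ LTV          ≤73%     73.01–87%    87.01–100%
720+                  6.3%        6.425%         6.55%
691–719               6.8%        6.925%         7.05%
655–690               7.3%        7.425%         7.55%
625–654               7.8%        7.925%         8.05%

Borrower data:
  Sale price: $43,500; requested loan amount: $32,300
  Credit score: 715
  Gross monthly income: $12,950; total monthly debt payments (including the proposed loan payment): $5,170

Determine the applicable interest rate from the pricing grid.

Credit score 715 ≥ 625; Debt-to-income = 5,170/12,950 = 39.9% — meets 41% limit
Loan-to-value = 32,300/43,500 = 74.3% — pass (100% max)
Score 715 is in the 691–719 band; LTV 74.3% is in the 73.01–87% band → 6.925%.

6.925%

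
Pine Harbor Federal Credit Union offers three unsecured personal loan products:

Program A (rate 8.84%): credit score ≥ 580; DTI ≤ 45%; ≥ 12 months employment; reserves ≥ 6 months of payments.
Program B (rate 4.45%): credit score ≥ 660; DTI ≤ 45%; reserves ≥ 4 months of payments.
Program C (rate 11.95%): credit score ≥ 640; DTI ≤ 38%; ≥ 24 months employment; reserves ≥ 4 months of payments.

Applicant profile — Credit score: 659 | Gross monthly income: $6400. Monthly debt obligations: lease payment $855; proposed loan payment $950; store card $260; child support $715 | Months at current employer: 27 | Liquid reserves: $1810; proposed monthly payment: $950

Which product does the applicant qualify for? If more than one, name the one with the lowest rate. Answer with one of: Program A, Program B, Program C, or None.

None

Total debts = (855 + 950 + 260 + 715) = 2,780; DTI = 2,780/6,400 = 43.4%.
Reserves = 1,810/950 = 1.9 months.
Program A: score 659 ≥ 580; DTI 43.4% ≤ 45%; employment 27 ≥ 12 mo; reserves 1.9 < 6 mo → does not qualify.
Program B: score 659 < 660; DTI 43.4% ≤ 45%; reserves 1.9 < 4 mo → does not qualify.
Program C: score 659 ≥ 640; DTI 43.4% > 38%; employment 27 ≥ 24 mo; reserves 1.9 < 4 mo → does not qualify.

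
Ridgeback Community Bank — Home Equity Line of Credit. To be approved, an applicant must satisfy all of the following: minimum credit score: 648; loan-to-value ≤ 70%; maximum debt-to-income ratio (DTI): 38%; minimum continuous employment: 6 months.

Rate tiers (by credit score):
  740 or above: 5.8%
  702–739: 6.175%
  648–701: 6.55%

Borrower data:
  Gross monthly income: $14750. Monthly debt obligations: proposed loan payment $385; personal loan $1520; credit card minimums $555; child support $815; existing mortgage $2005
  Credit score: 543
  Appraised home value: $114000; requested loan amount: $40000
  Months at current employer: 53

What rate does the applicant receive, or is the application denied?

Denied

Credit score 543 < 648 (below minimum)
Loan-to-value = 40,000/114,000 = 35.1% — pass (70% max)
Employment 53 ≥ 6 months
Total monthly debts = (385 + 1,520 + 555 + 815 + 2,005) = 5,280. DTI: 5,280 ÷ 14,750 = 35.8%, within the 38% cap
Not all requirements met → denied.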